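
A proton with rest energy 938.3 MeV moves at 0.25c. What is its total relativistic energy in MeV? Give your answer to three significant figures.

969 MeV

γ = 1/√(1 − β²) = 1/√(1 − 0.0625) = 1/√0.9375 = 1/0.968246 = 1.0328.
Total energy: E = γmc² = 1.0328 × 938.3 MeV = 969 MeV.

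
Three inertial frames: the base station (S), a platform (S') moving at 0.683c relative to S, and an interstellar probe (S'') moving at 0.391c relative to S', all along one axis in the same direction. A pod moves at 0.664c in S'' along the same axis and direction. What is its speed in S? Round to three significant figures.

First combine the pod and interstellar probe (S''→S'): u₁ = (0.664 + 0.391)/(1 + 0.664×0.391) = 1.055/1.259624 = 0.83755.
Then combine with the platform (S'→S): u = (0.83755 + 0.683)/(1 + 0.83755×0.683) = 1.52055/1.57204665 = 0.96724.

0.967c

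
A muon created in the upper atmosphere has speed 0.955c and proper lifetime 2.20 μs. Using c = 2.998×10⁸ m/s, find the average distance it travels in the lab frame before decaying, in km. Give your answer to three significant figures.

2.12 km

γ = 1/√(1 − β²) = 1/√(1 − 0.912025) = 1/√0.087975 = 1/0.296606 = 3.3715.
Lab-frame lifetime: Δt = γτ = 3.3715 × 2.20 μs = 7.4173 μs.
Distance: d = vΔt = 0.955 × 2.998×10⁸ m/s × 7.4173×10^-6 s = 2120 m = 2.12 km.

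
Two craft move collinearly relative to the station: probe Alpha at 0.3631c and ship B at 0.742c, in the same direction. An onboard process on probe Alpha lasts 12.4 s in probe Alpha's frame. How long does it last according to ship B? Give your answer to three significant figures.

The velocity of probe Alpha relative to ship B is (0.3631 − 0.742)c / (1 − 0.3631×0.742) = −0.51863c; relative speed 0.51863c.
γ for this relative speed: γ = 1/√(1 − 0.268977) = 1.1696.
The clock on probe Alpha records proper time, so ship B measures Δt = γΔτ = 1.1696 × 12.4 = 14.5 s.

14.5 s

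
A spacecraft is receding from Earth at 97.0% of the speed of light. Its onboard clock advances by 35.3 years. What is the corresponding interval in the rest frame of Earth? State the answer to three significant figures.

With β = 0.97, γ = 1/√(1 − 0.97²) = 1/√0.0591 = 4.1135.
The onboard clock measures proper time, so the interval in the rest frame of Earth is dilated: Δt = γ·Δτ = 4.1135 × 35.3 years = 145 years.

145 years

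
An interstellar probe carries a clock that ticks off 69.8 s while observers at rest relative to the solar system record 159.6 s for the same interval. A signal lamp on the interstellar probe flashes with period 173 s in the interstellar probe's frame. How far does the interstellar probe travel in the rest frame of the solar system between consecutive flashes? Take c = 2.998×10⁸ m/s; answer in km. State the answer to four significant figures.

γ = Δt/Δτ = 159.6/69.8 = 2.28653.
β = √(1 − 1/γ²) = 0.89929. Lab-frame period = γτ = 2.28653×173 s = 395.57 s. Distance = βc × γτ = 0.89929 × 2.998×10⁸ m/s × 395.57 s = 1.0665×10^11 m = 1.066×10^8 km.

1.066×10^8 km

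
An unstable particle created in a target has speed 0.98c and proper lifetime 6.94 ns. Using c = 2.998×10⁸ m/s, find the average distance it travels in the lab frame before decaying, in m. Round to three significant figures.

10.2 m

β² = 0.9604, so γ = 1/√0.0396 = 5.0252.
Lab-frame lifetime: Δt = γτ = 5.0252 × 6.94 ns = 34.875 ns.
Distance: d = vΔt = 0.98 × 2.998×10⁸ m/s × 3.4875×10^-8 s = 10.2 m.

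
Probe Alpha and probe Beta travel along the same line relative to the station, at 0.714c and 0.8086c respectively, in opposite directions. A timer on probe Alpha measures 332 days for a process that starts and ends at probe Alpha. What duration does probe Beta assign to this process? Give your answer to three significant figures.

Transform probe Alpha's velocity into probe Beta's frame: (0.714 + 0.8086)/(1 + 0.714·0.8086) = 1.5226/1.5773404, so the relative speed is 0.9653c.
γ for this relative speed: γ = 1/√(1 − 0.931804) = 3.8293.
The clock on probe Alpha records proper time, so probe Beta measures Δt = γΔτ = 3.8293 × 332 = 1270 days.

1270 days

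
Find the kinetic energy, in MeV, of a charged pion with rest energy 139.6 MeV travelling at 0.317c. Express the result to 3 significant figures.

7.59 MeV

Lorentz factor: γ = (1 − 0.100489)^(−1/2) = 1.054379.
Kinetic energy: K = (γ − 1)mc² = (1.054379 − 1) × 139.6 MeV = 0.054379 × 139.6 = 7.59 MeV.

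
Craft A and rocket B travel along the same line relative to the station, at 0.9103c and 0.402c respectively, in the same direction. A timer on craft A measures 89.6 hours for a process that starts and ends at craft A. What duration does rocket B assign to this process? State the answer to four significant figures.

149.9 hours

Transform craft A's velocity into rocket B's frame: (0.9103 − 0.402)/(1 − 0.9103·0.402) = 0.5083/0.6340594, so the relative speed is 0.80166c.
γ for this relative speed: γ = 1/√(1 − 0.642659) = 1.6729.
Craft A's interval is proper; time dilation gives Δt_B = γΔτ = 1.6729 × 89.6 hours = 149.9 hours.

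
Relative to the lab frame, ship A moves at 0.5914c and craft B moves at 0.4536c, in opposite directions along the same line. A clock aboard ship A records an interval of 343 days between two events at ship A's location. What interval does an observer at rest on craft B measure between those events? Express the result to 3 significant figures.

605 days

The velocity of ship A relative to craft B is (0.5914 + 0.4536)c / (1 + 0.5914×0.4536) = 0.82396c; relative speed 0.82396c.
γ for this relative speed: γ = 1/√(1 − 0.67891) = 1.7648.
Ship A's interval is proper; time dilation gives Δt_B = γΔτ = 1.7648 × 343 days = 605 days.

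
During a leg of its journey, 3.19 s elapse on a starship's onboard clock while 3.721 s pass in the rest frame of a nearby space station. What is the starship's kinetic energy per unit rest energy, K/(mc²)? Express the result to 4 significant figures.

γ = Δt/Δτ = 3.721/3.19 = 1.16646.
Since K = (γ−1)mc², K/(mc²) = 1.16646 − 1 = 0.1665.

0.1665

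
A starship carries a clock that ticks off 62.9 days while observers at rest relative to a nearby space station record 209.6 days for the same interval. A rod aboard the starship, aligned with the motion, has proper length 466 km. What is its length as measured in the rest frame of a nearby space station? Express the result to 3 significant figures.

γ = Δt/Δτ = 209.6/62.9 = 3.33227.
The rod contracts by the same γ: 466 km / 3.33227 = 140 km.

140 km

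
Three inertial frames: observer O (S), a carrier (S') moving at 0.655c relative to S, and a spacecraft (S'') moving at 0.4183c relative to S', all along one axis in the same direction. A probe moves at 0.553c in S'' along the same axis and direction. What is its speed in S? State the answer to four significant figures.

0.9520c

First combine the probe and spacecraft (S''→S'): u₁ = (0.553 + 0.4183)/(1 + 0.553×0.4183) = 0.9713/1.2313199 = 0.78883.
Then combine with the carrier (S'→S): u = (0.78883 + 0.655)/(1 + 0.78883×0.655) = 1.44383/1.51668365 = 0.95197.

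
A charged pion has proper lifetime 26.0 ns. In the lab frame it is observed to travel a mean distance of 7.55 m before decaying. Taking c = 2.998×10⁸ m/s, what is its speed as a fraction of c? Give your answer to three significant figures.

0.696c

Let x = d/(cτ) = 7.550 m / (2.998×10⁸ m/s × 2.600×10^-8 s) = 0.96859. Since d = βγcτ, x = βγ = β/√(1−β²).
Solving: β² = x²/(1+x²) = 0.938167/1.938167 = 0.484049, so β = 0.696.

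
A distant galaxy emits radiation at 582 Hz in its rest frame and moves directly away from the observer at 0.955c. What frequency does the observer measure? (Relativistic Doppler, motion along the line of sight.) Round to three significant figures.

Relativistic Doppler (source moving away): f_obs = f_src · √((1−β)/(1+β)).
With β = 0.955: factor = √(0.045/1.955) = 0.15172.
f_obs = 582 × 0.15172 = 88.3 Hz.

88.3 Hz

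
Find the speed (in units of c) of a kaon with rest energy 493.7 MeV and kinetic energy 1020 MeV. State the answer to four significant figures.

γ = 1 + K/(mc²) = 1 + 1020/493.7 = 3.066.
β = √(1 − 1/γ²) = √(1 − 0.106379) = √0.893621 = 0.9453.

0.9453c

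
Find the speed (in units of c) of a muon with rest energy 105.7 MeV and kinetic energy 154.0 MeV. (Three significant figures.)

K = (γ−1)mc², so γ = 1 + 154.0/105.7 = 2.457.
Then v/c = √(1 − γ⁻²) = √(1 − 0.165649) = √0.834351 = 0.913.

0.913c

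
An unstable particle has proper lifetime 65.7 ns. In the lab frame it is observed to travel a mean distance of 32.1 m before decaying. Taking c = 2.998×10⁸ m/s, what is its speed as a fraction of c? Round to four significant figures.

0.8523c

Let x = d/(cτ) = 32.10 m / (2.998×10⁸ m/s × 6.570×10^-8 s) = 1.6297. Since d = βγcτ, x = βγ = β/√(1−β²).
Solving: β² = x²/(1+x²) = 2.65592/3.65592 = 0.726471, so β = 0.8523.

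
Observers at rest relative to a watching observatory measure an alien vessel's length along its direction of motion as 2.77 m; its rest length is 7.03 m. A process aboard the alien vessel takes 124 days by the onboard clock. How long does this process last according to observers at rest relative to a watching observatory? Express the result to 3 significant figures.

315 days

From L = L₀/γ: γ = 7.03/2.77 = 2.53791.
Δt = γΔτ = 2.53791 × 124 = 315 days.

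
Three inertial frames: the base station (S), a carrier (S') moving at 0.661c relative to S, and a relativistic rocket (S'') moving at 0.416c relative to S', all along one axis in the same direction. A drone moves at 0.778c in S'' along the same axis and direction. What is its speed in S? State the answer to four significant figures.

0.9792c

Compose velocities in two stages. Stage 1 (into S'): u₁ = (0.778+0.416)/(1+0.778×0.416) = 0.90205.
Stage 2 (into S): u = (0.90205+0.661)/(1+0.90205×0.661) = 0.9792, so the speed is 0.9792c.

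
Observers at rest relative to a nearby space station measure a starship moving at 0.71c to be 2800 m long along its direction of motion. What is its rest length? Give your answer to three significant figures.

γ = 1/√(1 − β²) = 1/√(1 − 0.5041) = 1/√0.4959 = 1/0.704202 = 1.42.
Proper length: L₀ = γ·L = 1.42 × 2800 = 3980 m.

3980 m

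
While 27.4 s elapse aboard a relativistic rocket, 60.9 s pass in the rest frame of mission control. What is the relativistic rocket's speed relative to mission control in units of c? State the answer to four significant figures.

0.8931c

γ = Δt/Δτ = 60.9/27.4 = 2.2226.
β = √(1 − 1/γ²) = √(1 − 0.202431) = √0.797569 = 0.8931.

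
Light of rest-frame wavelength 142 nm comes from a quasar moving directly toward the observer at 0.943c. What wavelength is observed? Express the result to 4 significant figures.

Relativistic Doppler for wavelength: λ_obs = λ_src · √((1−β)/(1+β)).
With β = 0.943: factor = √(0.057/1.943) = 0.17128.
λ_obs = 142 × 0.17128 = 24.32 nm.

24.32 nm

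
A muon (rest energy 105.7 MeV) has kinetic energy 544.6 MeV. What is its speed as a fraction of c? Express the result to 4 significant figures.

γ = 1 + K/(mc²) = 1 + 544.6/105.7 = 6.1523.
β = √(1 − 1/γ²) = √(1 − 0.0264195) = √0.9735805 = 0.9867.

0.9867c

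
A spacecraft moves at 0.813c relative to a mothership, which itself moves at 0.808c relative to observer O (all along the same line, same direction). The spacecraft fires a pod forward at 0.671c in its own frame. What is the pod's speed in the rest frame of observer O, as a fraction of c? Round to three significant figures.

Compose velocities in two stages. Stage 1 (into S'): u₁ = (0.671+0.813)/(1+0.671×0.813) = 0.96019.
Stage 2 (into S): u = (0.96019+0.808)/(1+0.96019×0.808) = 0.9957, so the speed is 0.996c.

0.996c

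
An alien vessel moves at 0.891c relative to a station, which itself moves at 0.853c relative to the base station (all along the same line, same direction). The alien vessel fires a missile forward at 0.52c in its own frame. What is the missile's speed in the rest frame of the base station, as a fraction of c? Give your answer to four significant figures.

0.9971c

Apply u = (u'+v)/(1+u'v) twice. Missile in the station frame: (0.52+0.891)/(1+0.52·0.891) = 1.411/1.46332 = 0.96425c.
That velocity, transformed to the rest frame of the base station: (0.96425+0.853)/(1+0.96425·0.853) = 1.81725/1.82250525 = 0.99712c.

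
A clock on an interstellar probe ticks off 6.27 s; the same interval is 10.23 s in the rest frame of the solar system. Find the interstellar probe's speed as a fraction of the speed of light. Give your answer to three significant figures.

γ = Δt/Δτ = 10.23/6.27 = 1.6316.
β = √(1 − 1/γ²) = √(1 − 0.375641) = √0.624359 = 0.790.

0.790c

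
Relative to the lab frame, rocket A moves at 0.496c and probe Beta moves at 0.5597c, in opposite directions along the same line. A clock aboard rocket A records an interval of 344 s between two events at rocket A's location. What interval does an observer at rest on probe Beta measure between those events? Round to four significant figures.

The velocity of rocket A relative to probe Beta is (0.496 + 0.5597)c / (1 + 0.496×0.5597) = 0.82631c; relative speed 0.82631c.
At |u| = 0.82631c, γ = (1 − 0.682788)^(−1/2) = 1.7755.
The clock on rocket A records proper time, so probe Beta measures Δt = γΔτ = 1.7755 × 344 = 610.8 s.

610.8 s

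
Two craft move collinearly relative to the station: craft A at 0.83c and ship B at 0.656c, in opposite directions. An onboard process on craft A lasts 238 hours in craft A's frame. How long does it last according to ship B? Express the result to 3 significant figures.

The velocity of craft A relative to ship B is (0.83 + 0.656)c / (1 + 0.83×0.656) = 0.96214c; relative speed 0.96214c.
At |u| = 0.96214c, γ = (1 − 0.925713)^(−1/2) = 3.669.
Craft A's interval is proper; time dilation gives Δt_B = γΔτ = 3.669 × 238 hours = 873 hours.

873 hours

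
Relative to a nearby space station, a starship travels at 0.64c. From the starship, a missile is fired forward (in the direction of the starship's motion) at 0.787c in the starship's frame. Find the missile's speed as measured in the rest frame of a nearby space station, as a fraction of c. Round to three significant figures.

Relativistic velocity addition: u = (u' + v)/(1 + u'v/c²), with u' = 0.787c and v = 0.64c.
Numerator: 0.787 + 0.64 = 1.427. Denominator: 1 + (0.787)(0.64) = 1.50368.
u = 1.427/1.50368 = 0.94901, so the speed is 0.949c.

0.949c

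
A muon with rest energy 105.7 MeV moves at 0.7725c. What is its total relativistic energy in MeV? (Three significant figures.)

166 MeV

With β = 0.7725, γ = 1/√(1 − 0.7725²) = 1/√0.40324375 = 1.5748.
Total energy: E = γmc² = 1.5748 × 105.7 MeV = 166 MeV.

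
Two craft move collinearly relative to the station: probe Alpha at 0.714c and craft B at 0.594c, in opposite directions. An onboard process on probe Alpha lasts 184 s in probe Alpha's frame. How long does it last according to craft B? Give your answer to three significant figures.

465 s

Speed of probe Alpha in craft B's frame: u = (v_A + v_B)/(1 + v_A v_B/c²) = (0.714 + 0.594)/(1 + 0.714×0.594) = 1.308/1.424116 = 0.91846; |u| = 0.91846c.
γ for this relative speed: γ = 1/√(1 − 0.843569) = 2.5284.
Probe Alpha's interval is proper; time dilation gives Δt_B = γΔτ = 2.5284 × 184 s = 465 s.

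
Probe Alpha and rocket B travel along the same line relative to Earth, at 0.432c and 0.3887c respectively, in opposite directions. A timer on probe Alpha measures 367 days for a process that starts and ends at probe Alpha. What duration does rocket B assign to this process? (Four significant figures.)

515.8 days

Speed of probe Alpha in rocket B's frame: u = (v_A + v_B)/(1 + v_A v_B/c²) = (0.432 + 0.3887)/(1 + 0.432×0.3887) = 0.8207/1.1679184 = 0.7027; |u| = 0.7027c.
At |u| = 0.7027c, γ = (1 − 0.493787)^(−1/2) = 1.4055.
Probe Alpha's interval is proper; time dilation gives Δt_B = γΔτ = 1.4055 × 367 days = 515.8 days.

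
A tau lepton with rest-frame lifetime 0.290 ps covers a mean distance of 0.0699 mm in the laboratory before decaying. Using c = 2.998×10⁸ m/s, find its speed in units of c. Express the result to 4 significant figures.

0.6266c

Lab distance = (lab lifetime)·v = γτ·βc, so βγ = d/(cτ) = 6.990×10^-5/(2.998×10⁸ × 2.900×10^-13) = 0.80398.
With βγ = 0.80398: γ² = 1 + (βγ)² = 1.646384, and β = (βγ)/γ = 0.80398/1.28311 = 0.6266.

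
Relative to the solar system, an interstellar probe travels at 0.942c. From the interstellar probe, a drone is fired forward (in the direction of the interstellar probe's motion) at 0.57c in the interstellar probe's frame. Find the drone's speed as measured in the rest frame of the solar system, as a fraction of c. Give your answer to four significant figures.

In units of c, u = (u' + v)/(1 + u'v) with u' = 0.57 and v = 0.942.
Numerator: 0.57 + 0.942 = 1.512. Denominator: 1 + (0.57)(0.942) = 1.53694.
u = 1.512/1.53694 = 0.98377, so the speed is 0.9838c.

0.9838c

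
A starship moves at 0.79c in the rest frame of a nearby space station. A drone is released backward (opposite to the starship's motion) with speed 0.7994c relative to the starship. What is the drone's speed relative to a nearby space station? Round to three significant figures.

0.0255c

Relativistic velocity addition: u = (u' + v)/(1 + u'v/c²), with u' = −0.7994c and v = 0.79c.
Numerator: −0.7994 + 0.79 = −0.0094. Denominator: 1 + (−0.7994)(0.79) = 0.368474.
u = −0.0094/0.368474 = −0.025511, so the speed is 0.0255c.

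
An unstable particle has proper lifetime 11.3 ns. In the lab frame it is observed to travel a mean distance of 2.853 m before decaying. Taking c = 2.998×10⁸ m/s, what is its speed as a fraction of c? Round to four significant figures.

0.6442c

Let x = d/(cτ) = 2.853 m / (2.998×10⁸ m/s × 1.130×10^-8 s) = 0.84215. Since d = βγcτ, x = βγ = β/√(1−β²).
Solving: β² = x²/(1+x²) = 0.709217/1.709217 = 0.414937, so β = 0.6442.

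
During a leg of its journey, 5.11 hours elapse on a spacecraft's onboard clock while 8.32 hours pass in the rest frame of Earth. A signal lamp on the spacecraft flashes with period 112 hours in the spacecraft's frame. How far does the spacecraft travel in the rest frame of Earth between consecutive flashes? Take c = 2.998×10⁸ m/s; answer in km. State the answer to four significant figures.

1.553×10^11 km

From Δt = γΔτ: γ = 8.32/5.11 = 1.62818.
β = √(1 − 1/γ²) = 0.78916. Lab-frame period = γτ = 1.62818×112 hours = 182.36 hours. Distance = βc × γτ = 0.78916 × 2.998×10⁸ m/s × 656496 s = 1.5532×10^14 m = 1.553×10^11 km.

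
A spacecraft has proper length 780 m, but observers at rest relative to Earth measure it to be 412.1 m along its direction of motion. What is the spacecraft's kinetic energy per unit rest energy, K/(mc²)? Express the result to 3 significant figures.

0.893

γ = L₀/L = 780/412.1 = 1.89274.
K/(mc²) = γ − 1 = 1.89274 − 1 = 0.893.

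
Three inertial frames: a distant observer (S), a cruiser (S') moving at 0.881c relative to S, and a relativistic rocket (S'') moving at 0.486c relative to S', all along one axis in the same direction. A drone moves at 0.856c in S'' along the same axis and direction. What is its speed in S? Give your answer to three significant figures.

0.997c

Apply u = (u'+v)/(1+u'v) twice. Drone in the cruiser frame: (0.856+0.486)/(1+0.856·0.486) = 1.342/1.416016 = 0.94773c.
That velocity, transformed to the rest frame of a distant observer: (0.94773+0.881)/(1+0.94773·0.881) = 1.82873/1.83495013 = 0.99661c.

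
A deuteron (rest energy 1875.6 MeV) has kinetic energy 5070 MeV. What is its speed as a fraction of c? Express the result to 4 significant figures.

0.9628c

K = (γ−1)mc², so γ = 1 + 5070/1875.6 = 3.7031.
Then v/c = √(1 − γ⁻²) = √(1 − 0.0729238) = √0.9270762 = 0.9628.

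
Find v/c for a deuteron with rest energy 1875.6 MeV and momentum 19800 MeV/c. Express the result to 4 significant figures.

pc/(mc²) = 19800/1875.6 = 10.557 = βγ = β/√(1−β²).
So β² = x²/(1 + x²) with x = 10.557: x² = 111.45, β² = 111.45/112.45 = 0.991107, β = 0.9955.

0.9955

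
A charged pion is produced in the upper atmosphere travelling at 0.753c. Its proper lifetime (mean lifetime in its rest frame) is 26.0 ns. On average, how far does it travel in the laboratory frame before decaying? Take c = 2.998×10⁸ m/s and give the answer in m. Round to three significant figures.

8.92 m

γ = 1/√(1 − β²) = 1/√(1 − 0.567009) = 1/√0.432991 = 1/0.658021 = 1.5197.
Lab-frame lifetime: Δt = γτ = 1.5197 × 26.0 ns = 39.512 ns.
Distance: d = vΔt = 0.753 × 2.998×10⁸ m/s × 3.9512×10^-8 s = 8.92 m.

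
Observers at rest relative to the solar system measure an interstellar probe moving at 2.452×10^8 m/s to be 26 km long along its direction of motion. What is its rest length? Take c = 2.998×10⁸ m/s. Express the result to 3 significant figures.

45.2 km

β = v/c = (2.452×10^8 m/s)/(2.998×10⁸ m/s) = 0.817879.
β² = 0.6689261, so γ = 1/√0.3310739 = 1.738.
Proper length: L₀ = γ·L = 1.738 × 26 = 45.2 km.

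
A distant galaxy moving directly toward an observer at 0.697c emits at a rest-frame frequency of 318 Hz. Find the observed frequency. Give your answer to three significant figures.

Relativistic Doppler (source moving toward): f_obs = f_src · √((1+β)/(1−β)).
With β = 0.697: factor = √(1.697/0.303) = 2.3666.
f_obs = 318 × 2.3666 = 753 Hz.

753 Hz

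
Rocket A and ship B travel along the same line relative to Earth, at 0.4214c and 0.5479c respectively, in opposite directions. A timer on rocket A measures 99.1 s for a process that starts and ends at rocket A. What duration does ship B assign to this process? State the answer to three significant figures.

The velocity of rocket A relative to ship B is (0.4214 + 0.5479)c / (1 + 0.4214×0.5479) = 0.78748c; relative speed 0.78748c.
γ for this relative speed: γ = 1/√(1 − 0.620125) = 1.6225.
The clock on rocket A records proper time, so ship B measures Δt = γΔτ = 1.6225 × 99.1 = 161 s.

161 s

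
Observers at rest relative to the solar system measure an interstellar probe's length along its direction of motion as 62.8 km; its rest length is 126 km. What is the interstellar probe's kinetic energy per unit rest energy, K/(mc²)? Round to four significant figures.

1.006

Length contraction gives γ = L₀/L = 126/62.8 = 2.00637.
Since K = (γ−1)mc², K/(mc²) = 2.00637 − 1 = 1.006.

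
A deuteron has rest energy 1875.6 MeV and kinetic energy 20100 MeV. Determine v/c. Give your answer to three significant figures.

0.996

γ = 1 + K/(mc²) = 1 + 20100/1875.6 = 11.717.
β = √(1 − 1/γ²) = √(1 − 0.00728395) = √0.99271605 = 0.996.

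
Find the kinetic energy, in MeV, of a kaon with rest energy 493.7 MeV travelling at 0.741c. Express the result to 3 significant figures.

β² = 0.549081, so γ = 1/√0.450919 = 1.48919.
Kinetic energy: K = (γ − 1)mc² = (1.48919 − 1) × 493.7 MeV = 0.48919 × 493.7 = 242 MeV.

242 MeV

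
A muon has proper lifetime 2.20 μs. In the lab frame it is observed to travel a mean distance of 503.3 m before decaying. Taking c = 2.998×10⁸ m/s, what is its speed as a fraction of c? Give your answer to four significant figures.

Let x = d/(cτ) = 503.3 m / (2.998×10⁸ m/s × 2.200×10^-6 s) = 0.76308. Since d = βγcτ, x = βγ = β/√(1−β²).
Solving: β² = x²/(1+x²) = 0.582291/1.582291 = 0.368005, so β = 0.6066.

0.6066c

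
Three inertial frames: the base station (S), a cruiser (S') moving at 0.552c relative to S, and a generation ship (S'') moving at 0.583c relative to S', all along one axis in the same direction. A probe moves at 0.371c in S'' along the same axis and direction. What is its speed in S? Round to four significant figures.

0.9326c

Apply u = (u'+v)/(1+u'v) twice. Probe in the cruiser frame: (0.371+0.583)/(1+0.371·0.583) = 0.954/1.216293 = 0.78435c.
That velocity, transformed to the rest frame of the base station: (0.78435+0.552)/(1+0.78435·0.552) = 1.33635/1.4329612 = 0.93258c.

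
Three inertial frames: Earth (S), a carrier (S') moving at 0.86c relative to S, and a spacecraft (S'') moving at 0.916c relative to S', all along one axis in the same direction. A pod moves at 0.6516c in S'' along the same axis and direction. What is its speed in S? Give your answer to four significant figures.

Compose velocities in two stages. Stage 1 (into S'): u₁ = (0.6516+0.916)/(1+0.6516×0.916) = 0.98167.
Stage 2 (into S): u = (0.98167+0.86)/(1+0.98167×0.86) = 0.99861, so the speed is 0.9986c.

0.9986c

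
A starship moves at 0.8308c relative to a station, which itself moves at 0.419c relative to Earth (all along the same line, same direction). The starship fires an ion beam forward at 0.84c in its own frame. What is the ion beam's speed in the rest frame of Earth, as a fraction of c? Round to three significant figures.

0.993c

First combine the ion beam and starship (S''→S'): u₁ = (0.84 + 0.8308)/(1 + 0.84×0.8308) = 1.6708/1.697872 = 0.98406.
Then combine with the station (S'→S): u = (0.98406 + 0.419)/(1 + 0.98406×0.419) = 1.40306/1.41232114 = 0.99344.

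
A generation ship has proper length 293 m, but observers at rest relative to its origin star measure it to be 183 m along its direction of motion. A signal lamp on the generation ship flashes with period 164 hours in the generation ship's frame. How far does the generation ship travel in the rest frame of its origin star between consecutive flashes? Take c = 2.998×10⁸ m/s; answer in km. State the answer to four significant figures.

2.213×10^11 km

γ = L₀/L = 293/183 = 1.60109.
β = √(1 − 1/γ²) = 0.78097. Lab-frame period = γτ = 1.60109×164 hours = 262.58 hours. Distance = βc × γτ = 0.78097 × 2.998×10⁸ m/s × 945288 s = 2.2132×10^14 m = 2.213×10^11 km.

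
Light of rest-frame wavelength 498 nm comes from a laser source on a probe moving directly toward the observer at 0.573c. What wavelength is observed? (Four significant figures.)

Relativistic Doppler for wavelength: λ_obs = λ_src · √((1−β)/(1+β)).
With β = 0.573: factor = √(0.427/1.573) = 0.52101.
λ_obs = 498 × 0.52101 = 259.5 nm.

259.5 nm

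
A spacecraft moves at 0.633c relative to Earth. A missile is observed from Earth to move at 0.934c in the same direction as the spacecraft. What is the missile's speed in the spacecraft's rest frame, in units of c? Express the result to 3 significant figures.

0.736c

Transform to the spacecraft's frame: u' = (u − v)/(1 − uv/c²).
u' = (0.934 − 0.633)/(1 − 0.934×0.633) = 0.301/0.408778 = 0.73634.
Speed in the spacecraft's frame: 0.736c (in the same direction).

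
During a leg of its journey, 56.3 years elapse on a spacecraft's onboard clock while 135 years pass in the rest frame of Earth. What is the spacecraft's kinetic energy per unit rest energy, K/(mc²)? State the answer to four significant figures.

1.398

The time-dilation ratio gives γ = 135/56.3 = 2.39787.
Since K = (γ−1)mc², K/(mc²) = 2.39787 − 1 = 1.398.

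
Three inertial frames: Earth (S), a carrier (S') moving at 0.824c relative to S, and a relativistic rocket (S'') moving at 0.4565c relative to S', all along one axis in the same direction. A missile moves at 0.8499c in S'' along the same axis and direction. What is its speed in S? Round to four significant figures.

0.9942c

Apply u = (u'+v)/(1+u'v) twice. Missile in the carrier frame: (0.8499+0.4565)/(1+0.8499·0.4565) = 1.3064/1.38797935 = 0.94122c.
That velocity, transformed to the rest frame of Earth: (0.94122+0.824)/(1+0.94122·0.824) = 1.76522/1.77556528 = 0.99417c.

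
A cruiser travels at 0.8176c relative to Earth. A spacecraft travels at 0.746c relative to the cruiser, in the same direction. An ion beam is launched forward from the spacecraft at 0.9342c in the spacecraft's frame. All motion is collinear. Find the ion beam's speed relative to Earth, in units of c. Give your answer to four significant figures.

Apply u = (u'+v)/(1+u'v) twice. Ion beam in the cruiser frame: (0.9342+0.746)/(1+0.9342·0.746) = 1.6802/1.6969132 = 0.99015c.
That velocity, transformed to the rest frame of Earth: (0.99015+0.8176)/(1+0.99015·0.8176) = 1.80775/1.80954664 = 0.99901c.

0.9990c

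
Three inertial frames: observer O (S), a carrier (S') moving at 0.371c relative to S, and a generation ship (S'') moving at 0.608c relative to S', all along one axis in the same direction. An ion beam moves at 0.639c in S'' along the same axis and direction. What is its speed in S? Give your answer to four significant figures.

0.9519c

First combine the ion beam and generation ship (S''→S'): u₁ = (0.639 + 0.608)/(1 + 0.639×0.608) = 1.247/1.388512 = 0.89808.
Then combine with the carrier (S'→S): u = (0.89808 + 0.371)/(1 + 0.89808×0.371) = 1.26908/1.33318768 = 0.95191.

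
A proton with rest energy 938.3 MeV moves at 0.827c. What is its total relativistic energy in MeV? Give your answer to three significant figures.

1670 MeV

β² = 0.683929, so γ = 1/√0.316071 = 1.7787.
Total energy: E = γmc² = 1.7787 × 938.3 MeV = 1670 MeV.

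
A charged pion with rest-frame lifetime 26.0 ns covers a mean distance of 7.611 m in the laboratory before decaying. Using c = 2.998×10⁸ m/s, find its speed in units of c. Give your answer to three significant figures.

Lab distance = (lab lifetime)·v = γτ·βc, so βγ = d/(cτ) = 7.611/(2.998×10⁸ × 2.600×10^-8) = 0.97642.
With βγ = 0.97642: γ² = 1 + (βγ)² = 1.953396, and β = (βγ)/γ = 0.97642/1.39764 = 0.699.

0.699c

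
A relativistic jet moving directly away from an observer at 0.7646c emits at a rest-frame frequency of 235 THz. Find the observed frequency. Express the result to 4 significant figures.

85.83 THz

Relativistic Doppler (source moving away): f_obs = f_src · √((1−β)/(1+β)).
With β = 0.7646: factor = √(0.2354/1.7646) = 0.36524.
f_obs = 235 × 0.36524 = 85.83 THz.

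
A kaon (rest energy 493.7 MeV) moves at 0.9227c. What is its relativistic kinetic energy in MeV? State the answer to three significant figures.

Lorentz factor: γ = (1 − 0.85137529)^(−1/2) = 2.5939.
Kinetic energy: K = (γ − 1)mc² = (2.5939 − 1) × 493.7 MeV = 1.5939 × 493.7 = 787 MeV.

787 MeV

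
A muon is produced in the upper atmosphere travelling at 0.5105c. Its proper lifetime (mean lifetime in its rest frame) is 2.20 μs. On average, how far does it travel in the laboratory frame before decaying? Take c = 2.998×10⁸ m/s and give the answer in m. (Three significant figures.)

With β = 0.5105, γ = 1/√(1 − 0.5105²) = 1/√0.73938975 = 1.163.
Lab-frame lifetime: Δt = γτ = 1.163 × 2.20 μs = 2.5586 μs.
Distance: d = vΔt = 0.5105 × 2.998×10⁸ m/s × 2.5586×10^-6 s = 392 m.

392 m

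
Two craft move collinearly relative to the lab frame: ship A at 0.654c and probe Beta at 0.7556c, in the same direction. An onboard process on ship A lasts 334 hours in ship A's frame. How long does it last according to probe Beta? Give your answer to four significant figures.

340.9 hours

Speed of ship A in probe Beta's frame: u = (v_A − v_B)/(1 − v_A v_B/c²) = (0.654 − 0.7556)/(1 − 0.654×0.7556) = −0.1016/0.5058376 = −0.20085; |u| = 0.20085c.
At |u| = 0.20085c, γ = (1 − 0.0403407)^(−1/2) = 1.0208.
The clock on ship A records proper time, so probe Beta measures Δt = γΔτ = 1.0208 × 334 = 340.9 hours.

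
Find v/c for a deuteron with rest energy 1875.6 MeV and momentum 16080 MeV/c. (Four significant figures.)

βγ = pc/(mc²) = 16080/1875.6 = 8.5733.
Since γ² = 1 + (βγ)² = 74.5015, γ = √74.5015 = 8.63143, and β = (βγ)/γ = 8.5733/8.63143 = 0.9933.

0.9933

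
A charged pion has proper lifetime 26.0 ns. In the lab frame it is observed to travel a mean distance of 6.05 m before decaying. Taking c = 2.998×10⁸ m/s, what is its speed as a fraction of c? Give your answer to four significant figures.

0.6131c

Let x = d/(cτ) = 6.050 m / (2.998×10⁸ m/s × 2.600×10^-8 s) = 0.77616. Since d = βγcτ, x = βγ = β/√(1−β²).
Solving: β² = x²/(1+x²) = 0.602424/1.602424 = 0.375945, so β = 0.6131.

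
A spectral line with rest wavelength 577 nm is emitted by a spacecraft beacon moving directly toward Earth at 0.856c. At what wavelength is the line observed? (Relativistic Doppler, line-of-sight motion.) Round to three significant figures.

Relativistic Doppler for wavelength: λ_obs = λ_src · √((1−β)/(1+β)).
With β = 0.856: factor = √(0.144/1.856) = 0.27854.
λ_obs = 577 × 0.27854 = 161 nm.

161 nm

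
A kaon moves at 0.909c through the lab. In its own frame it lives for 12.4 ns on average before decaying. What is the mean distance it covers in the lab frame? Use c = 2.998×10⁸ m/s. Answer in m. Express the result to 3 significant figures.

γ = 1/√(1 − β²) = 1/√(1 − 0.826281) = 1/√0.173719 = 1/0.416796 = 2.3993.
Lab-frame lifetime: Δt = γτ = 2.3993 × 12.4 ns = 29.751 ns.
Distance: d = vΔt = 0.909 × 2.998×10⁸ m/s × 2.9751×10^-8 s = 8.11 m.

8.11 m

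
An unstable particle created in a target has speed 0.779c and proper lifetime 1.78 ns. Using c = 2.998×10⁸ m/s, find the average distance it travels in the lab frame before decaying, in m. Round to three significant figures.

Lorentz factor: γ = (1 − 0.606841)^(−1/2) = 1.5948.
Lab-frame lifetime: Δt = γτ = 1.5948 × 1.78 ns = 2.8387 ns.
Distance: d = vΔt = 0.779 × 2.998×10⁸ m/s × 2.8387×10^-9 s = 0.663 m.

0.663 m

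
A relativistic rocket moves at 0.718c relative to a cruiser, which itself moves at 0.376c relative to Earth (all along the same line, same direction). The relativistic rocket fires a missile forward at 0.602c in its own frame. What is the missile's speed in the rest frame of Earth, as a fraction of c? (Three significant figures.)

0.964c

Apply u = (u'+v)/(1+u'v) twice. Missile in the cruiser frame: (0.602+0.718)/(1+0.602·0.718) = 1.32/1.432236 = 0.92164c.
That velocity, transformed to the rest frame of Earth: (0.92164+0.376)/(1+0.92164·0.376) = 1.29764/1.34653664 = 0.96369c.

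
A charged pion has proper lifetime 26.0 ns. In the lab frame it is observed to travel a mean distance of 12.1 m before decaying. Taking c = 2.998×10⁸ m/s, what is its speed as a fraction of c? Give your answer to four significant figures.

d = βγcτ ⇒ βγ = d/(cτ) = 12.10 m / (7.7948 m) = 1.5523.
β = (βγ)/√(1+(βγ)²) = 1.5523/√3.40964 = 0.8407.

0.8407c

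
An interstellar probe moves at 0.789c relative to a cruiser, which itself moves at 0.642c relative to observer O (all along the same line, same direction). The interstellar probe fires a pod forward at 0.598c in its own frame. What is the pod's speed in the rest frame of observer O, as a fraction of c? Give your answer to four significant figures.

0.9871c

Apply u = (u'+v)/(1+u'v) twice. Pod in the cruiser frame: (0.598+0.789)/(1+0.598·0.789) = 1.387/1.471822 = 0.94237c.
That velocity, transformed to the rest frame of observer O: (0.94237+0.642)/(1+0.94237·0.642) = 1.58437/1.60500154 = 0.98715c.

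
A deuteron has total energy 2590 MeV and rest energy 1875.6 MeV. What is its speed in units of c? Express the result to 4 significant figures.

0.6896c

γ = E/(mc²) = 2590/1875.6 = 1.3809.
β = √(1 − 1/γ²) = √(1 − 0.524416) = √0.475584 = 0.6896.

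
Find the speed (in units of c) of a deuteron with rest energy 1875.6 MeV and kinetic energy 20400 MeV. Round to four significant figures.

0.9964c

γ = 1 + K/(mc²) = 1 + 20400/1875.6 = 11.877.
β = √(1 − 1/γ²) = √(1 − 0.00708902) = √0.99291098 = 0.9964.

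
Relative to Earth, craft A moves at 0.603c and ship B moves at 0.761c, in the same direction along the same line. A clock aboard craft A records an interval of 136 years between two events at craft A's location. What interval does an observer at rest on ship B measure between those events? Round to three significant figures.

Transform craft A's velocity into ship B's frame: (0.603 − 0.761)/(1 − 0.603·0.761) = −0.158/0.541117, so the relative speed is 0.29199c.
At |u| = 0.29199c, γ = (1 − 0.0852582)^(−1/2) = 1.0456.
Craft A's interval is proper; time dilation gives Δt_B = γΔτ = 1.0456 × 136 years = 142 years.

142 years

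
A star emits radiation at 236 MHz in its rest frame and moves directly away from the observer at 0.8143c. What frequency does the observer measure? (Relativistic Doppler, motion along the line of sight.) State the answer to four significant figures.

75.50 MHz

Relativistic Doppler (source moving away): f_obs = f_src · √((1−β)/(1+β)).
With β = 0.8143: factor = √(0.1857/1.8143) = 0.31993.
f_obs = 236 × 0.31993 = 75.50 MHz.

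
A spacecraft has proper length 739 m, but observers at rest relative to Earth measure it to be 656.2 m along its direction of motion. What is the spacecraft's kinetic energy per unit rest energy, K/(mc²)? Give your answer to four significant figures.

0.1262

From L = L₀/γ: γ = 739/656.2 = 1.12618.
K/(mc²) = γ − 1 = 1.12618 − 1 = 0.1262.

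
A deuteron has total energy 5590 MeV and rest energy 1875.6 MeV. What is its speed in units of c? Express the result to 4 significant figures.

0.9420c

γ = E/(mc²) = 5590/1875.6 = 2.9804.
β = √(1 − 1/γ²) = √(1 − 0.112577) = √0.887423 = 0.9420.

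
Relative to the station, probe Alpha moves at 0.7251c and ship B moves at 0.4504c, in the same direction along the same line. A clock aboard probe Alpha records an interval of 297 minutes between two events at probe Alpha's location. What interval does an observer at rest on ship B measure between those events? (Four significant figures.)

The velocity of probe Alpha relative to ship B is (0.7251 − 0.4504)c / (1 − 0.7251×0.4504) = 0.40792c; relative speed 0.40792c.
γ for this relative speed: γ = 1/√(1 − 0.166399) = 1.0953.
The clock on probe Alpha records proper time, so ship B measures Δt = γΔτ = 1.0953 × 297 = 325.3 minutes.

325.3 minutes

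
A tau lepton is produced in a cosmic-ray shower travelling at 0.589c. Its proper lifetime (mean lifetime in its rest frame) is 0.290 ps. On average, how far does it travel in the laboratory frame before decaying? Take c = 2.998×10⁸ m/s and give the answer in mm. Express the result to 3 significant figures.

0.0634 mm

With β = 0.589, γ = 1/√(1 − 0.589²) = 1/√0.653079 = 1.2374.
Lab-frame lifetime: Δt = γτ = 1.2374 × 0.290 ps = 0.35885 ps.
Distance: d = vΔt = 0.589 × 2.998×10⁸ m/s × 3.5885×10^-13 s = 6.34×10^-5 m = 0.0634 mm.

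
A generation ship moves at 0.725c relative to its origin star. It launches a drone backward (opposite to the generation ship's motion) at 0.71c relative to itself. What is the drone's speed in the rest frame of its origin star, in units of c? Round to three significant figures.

0.0309c

In units of c, u = (u' + v)/(1 + u'v) with u' = −0.71 and v = 0.725.
Numerator: −0.71 + 0.725 = 0.015. Denominator: 1 + (−0.71)(0.725) = 0.48525.
u = 0.015/0.48525 = 0.030912, so the speed is 0.0309c.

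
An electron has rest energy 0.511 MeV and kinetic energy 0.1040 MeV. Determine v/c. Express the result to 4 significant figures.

K = (γ−1)mc², so γ = 1 + 0.1040/0.511 = 1.2035.
Then v/c = √(1 − γ⁻²) = √(1 − 0.690411) = √0.309589 = 0.5564.

0.5564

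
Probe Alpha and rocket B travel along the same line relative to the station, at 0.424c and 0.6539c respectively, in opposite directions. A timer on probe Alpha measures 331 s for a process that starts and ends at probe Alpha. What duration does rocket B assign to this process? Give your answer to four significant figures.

Speed of probe Alpha in rocket B's frame: u = (v_A + v_B)/(1 + v_A v_B/c²) = (0.424 + 0.6539)/(1 + 0.424×0.6539) = 1.0779/1.2772536 = 0.84392; |u| = 0.84392c.
γ for this relative speed: γ = 1/√(1 − 0.712201) = 1.864.
Probe Alpha's interval is proper; time dilation gives Δt_B = γΔτ = 1.864 × 331 s = 617.0 s.

617.0 s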